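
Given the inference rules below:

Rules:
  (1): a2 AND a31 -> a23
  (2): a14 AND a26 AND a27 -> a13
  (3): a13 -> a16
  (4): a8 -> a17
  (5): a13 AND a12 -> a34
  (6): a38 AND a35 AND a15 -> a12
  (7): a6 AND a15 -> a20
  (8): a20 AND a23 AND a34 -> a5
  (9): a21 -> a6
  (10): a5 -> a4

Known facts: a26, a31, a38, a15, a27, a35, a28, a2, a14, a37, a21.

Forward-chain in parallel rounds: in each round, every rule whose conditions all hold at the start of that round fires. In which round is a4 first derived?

Round 1 fires (1), (2), (6), (9), giving a23, a13, a12, a6.
Round 2 fires (3), (5), (7), giving a16, a34, a20.
Round 3 fires (8), giving a5.
Round 4 fires (10), giving a4.
a4 first appears in round 4.

4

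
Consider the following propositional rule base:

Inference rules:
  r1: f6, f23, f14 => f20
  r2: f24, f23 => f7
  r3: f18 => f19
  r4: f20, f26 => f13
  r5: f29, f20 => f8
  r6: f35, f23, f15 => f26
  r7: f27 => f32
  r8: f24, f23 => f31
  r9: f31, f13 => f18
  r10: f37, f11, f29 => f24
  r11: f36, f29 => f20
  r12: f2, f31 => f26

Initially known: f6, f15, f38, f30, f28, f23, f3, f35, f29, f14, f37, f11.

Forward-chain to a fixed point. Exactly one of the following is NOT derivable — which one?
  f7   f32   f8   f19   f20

f32

[1] r1 [f6, f23, f14 => f20]; r6 [f35, f23, f15 => f26]; r10 [f37, f11, f29 => f24]. ⇒ new: f20, f26, f24.
[2] r2 [f24, f23 => f7]; r4 [f20, f26 => f13]; r5 [f29, f20 => f8]; r8 [f24, f23 => f31]. ⇒ new: f7, f13, f8, f31.
[3] r9 [f31, f13 => f18]. ⇒ new: f18.
[4] r3 [f18 => f19]. ⇒ new: f19.
Derived: f8 (round 2), f19 (round 4), f20 (round 1), f7 (round 2). f32 never appears in any round.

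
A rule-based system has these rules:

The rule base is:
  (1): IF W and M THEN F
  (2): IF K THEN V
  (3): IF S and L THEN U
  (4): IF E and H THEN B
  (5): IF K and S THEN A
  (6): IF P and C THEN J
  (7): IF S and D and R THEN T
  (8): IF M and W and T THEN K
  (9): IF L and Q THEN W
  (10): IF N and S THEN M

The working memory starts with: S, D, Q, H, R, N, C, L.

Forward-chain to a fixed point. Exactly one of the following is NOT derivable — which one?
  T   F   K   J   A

J

Round 1 fires (3), (7), (9), (10), giving U, T, W, M.
Round 2 fires (1), (8), giving F, K.
Round 3 fires (2), (5), giving V, A.
Derived: A (round 3), T (round 1), K (round 2), F (round 2). J never appears in any round.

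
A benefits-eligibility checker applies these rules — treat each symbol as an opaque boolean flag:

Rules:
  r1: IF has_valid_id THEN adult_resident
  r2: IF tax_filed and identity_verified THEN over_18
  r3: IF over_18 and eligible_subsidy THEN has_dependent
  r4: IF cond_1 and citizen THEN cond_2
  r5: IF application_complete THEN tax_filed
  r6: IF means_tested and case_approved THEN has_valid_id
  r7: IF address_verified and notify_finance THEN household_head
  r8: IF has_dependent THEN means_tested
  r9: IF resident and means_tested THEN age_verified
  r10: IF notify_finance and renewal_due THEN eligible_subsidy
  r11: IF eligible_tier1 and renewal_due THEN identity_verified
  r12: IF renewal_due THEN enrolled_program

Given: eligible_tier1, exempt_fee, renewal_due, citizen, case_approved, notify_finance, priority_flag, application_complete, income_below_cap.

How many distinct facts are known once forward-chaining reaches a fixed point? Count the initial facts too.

18

Round 1: r5 [IF application_complete THEN tax_filed]; r10 [IF notify_finance and renewal_due THEN eligible_subsidy]; r11 [IF eligible_tier1 and renewal_due THEN identity_verified]; r12 [IF renewal_due THEN enrolled_program]. New: tax_filed, eligible_subsidy, identity_verified, enrolled_program.
Round 2: r2 [IF tax_filed and identity_verified THEN over_18]. New: over_18.
Round 3: r3 [IF over_18 and eligible_subsidy THEN has_dependent]. New: has_dependent.
Round 4: r8 [IF has_dependent THEN means_tested]. New: means_tested.
Round 5: r6 [IF means_tested and case_approved THEN has_valid_id]. New: has_valid_id.
Round 6: r1 [IF has_valid_id THEN adult_resident]. New: adult_resident.
Closure: {adult_resident, application_complete, case_approved, citizen, eligible_subsidy, eligible_tier1, enrolled_program, exempt_fee, has_dependent, has_valid_id, identity_verified, income_below_cap, means_tested, notify_finance, over_18, priority_flag, renewal_due, tax_filed} — 18 facts.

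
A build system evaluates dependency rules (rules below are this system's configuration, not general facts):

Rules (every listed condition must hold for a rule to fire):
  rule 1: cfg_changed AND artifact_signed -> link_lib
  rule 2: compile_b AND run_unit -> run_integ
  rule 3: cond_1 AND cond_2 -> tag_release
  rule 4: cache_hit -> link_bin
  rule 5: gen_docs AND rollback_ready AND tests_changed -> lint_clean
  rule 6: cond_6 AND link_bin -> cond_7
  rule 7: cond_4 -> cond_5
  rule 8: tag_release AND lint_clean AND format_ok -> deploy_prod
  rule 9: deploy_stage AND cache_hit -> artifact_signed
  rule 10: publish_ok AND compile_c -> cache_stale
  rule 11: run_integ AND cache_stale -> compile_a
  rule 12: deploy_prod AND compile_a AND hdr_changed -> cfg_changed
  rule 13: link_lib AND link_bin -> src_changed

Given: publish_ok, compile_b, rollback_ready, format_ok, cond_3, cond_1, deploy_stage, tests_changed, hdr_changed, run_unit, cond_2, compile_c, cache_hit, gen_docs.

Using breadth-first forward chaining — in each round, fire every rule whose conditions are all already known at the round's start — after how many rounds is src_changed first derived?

5

[1] rule 2 [compile_b AND run_unit -> run_integ]; rule 3 [cond_1 AND cond_2 -> tag_release]; rule 4 [cache_hit -> link_bin]; rule 5 [gen_docs AND rollback_ready AND tests_changed -> lint_clean]; rule 9 [deploy_stage AND cache_hit -> artifact_signed]; rule 10 [publish_ok AND compile_c -> cache_stale]. ⇒ new: run_integ, tag_release, link_bin, lint_clean, artifact_signed, cache_stale.
[2] rule 8 [tag_release AND lint_clean AND format_ok -> deploy_prod]; rule 11 [run_integ AND cache_stale -> compile_a]. ⇒ new: deploy_prod, compile_a.
[3] rule 12 [deploy_prod AND compile_a AND hdr_changed -> cfg_changed]. ⇒ new: cfg_changed.
[4] rule 1 [cfg_changed AND artifact_signed -> link_lib]. ⇒ new: link_lib.
[5] rule 13 [link_lib AND link_bin -> src_changed]. ⇒ new: src_changed.
src_changed first appears in round 5.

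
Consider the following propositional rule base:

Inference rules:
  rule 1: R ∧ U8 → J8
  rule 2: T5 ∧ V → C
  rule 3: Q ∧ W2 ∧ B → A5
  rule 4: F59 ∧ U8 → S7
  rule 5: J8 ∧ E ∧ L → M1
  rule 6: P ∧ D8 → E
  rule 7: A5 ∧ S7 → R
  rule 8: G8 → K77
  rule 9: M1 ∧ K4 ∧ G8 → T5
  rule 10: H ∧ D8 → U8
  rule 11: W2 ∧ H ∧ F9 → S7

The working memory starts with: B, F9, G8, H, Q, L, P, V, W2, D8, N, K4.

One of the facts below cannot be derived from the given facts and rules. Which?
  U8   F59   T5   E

F59

Round 1: rule 3 [Q ∧ W2 ∧ B → A5]; rule 6 [P ∧ D8 → E]; rule 8 [G8 → K77]; rule 10 [H ∧ D8 → U8]; rule 11 [W2 ∧ H ∧ F9 → S7]. New: A5, E, K77, U8, S7.
Round 2: rule 7 [A5 ∧ S7 → R]. New: R.
Round 3: rule 1 [R ∧ U8 → J8]. New: J8.
Round 4: rule 5 [J8 ∧ E ∧ L → M1]. New: M1.
Round 5: rule 9 [M1 ∧ K4 ∧ G8 → T5]. New: T5.
Round 6: rule 2 [T5 ∧ V → C]. New: C.
Derived: E (round 1), T5 (round 5), U8 (round 1). F59 never appears in any round.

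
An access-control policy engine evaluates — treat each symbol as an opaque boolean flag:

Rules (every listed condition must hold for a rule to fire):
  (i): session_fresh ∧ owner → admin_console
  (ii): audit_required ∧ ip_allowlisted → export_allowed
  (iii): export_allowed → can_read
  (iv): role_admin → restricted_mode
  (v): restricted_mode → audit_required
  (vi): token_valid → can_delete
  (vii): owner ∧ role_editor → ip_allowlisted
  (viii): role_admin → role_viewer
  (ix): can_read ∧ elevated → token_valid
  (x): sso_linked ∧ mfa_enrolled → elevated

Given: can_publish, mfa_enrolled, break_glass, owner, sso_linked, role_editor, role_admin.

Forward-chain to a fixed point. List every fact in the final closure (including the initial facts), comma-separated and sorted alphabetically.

audit_required, break_glass, can_delete, can_publish, can_read, elevated, export_allowed, ip_allowlisted, mfa_enrolled, owner, restricted_mode, role_admin, role_editor, role_viewer, sso_linked, token_valid

Round 1: (iv) [role_admin → restricted_mode]; (vii) [owner ∧ role_editor → ip_allowlisted]; (viii) [role_admin → role_viewer]; (x) [sso_linked ∧ mfa_enrolled → elevated]. Adds restricted_mode, ip_allowlisted, role_viewer, elevated.
Round 2: (v) [restricted_mode → audit_required]. Adds audit_required.
Round 3: (ii) [audit_required ∧ ip_allowlisted → export_allowed]. Adds export_allowed.
Round 4: (iii) [export_allowed → can_read]. Adds can_read.
Round 5: (ix) [can_read ∧ elevated → token_valid]. Adds token_valid.
Round 6: (vi) [token_valid → can_delete]. Adds can_delete.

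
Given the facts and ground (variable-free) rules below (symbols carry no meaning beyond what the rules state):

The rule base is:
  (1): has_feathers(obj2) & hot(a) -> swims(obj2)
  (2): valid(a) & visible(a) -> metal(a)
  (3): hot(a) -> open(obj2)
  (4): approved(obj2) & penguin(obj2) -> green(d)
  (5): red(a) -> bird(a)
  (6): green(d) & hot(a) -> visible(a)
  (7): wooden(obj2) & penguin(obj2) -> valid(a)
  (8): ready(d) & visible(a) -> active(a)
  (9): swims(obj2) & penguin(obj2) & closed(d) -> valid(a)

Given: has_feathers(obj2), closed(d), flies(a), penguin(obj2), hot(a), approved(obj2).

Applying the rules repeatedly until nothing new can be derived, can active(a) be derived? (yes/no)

Round 1 fires (1), (3), (4), giving swims(obj2), open(obj2), green(d).
Round 2 fires (6), (9), giving visible(a), valid(a).
Round 3 fires (2), giving metal(a).
Fixed point reached. active(a) is concluded only by (8); (8) needs ready(d) (never derived).

no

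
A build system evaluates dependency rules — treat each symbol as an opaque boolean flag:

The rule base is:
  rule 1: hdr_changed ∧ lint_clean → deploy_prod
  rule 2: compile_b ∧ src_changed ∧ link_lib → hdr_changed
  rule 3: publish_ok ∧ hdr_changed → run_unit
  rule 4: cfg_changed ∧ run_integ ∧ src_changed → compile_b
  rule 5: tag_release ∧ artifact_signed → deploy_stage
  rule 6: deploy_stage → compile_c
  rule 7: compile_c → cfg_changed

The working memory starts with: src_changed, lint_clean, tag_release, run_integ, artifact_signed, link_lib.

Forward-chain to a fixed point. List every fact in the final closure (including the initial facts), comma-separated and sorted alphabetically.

artifact_signed, cfg_changed, compile_b, compile_c, deploy_prod, deploy_stage, hdr_changed, link_lib, lint_clean, run_integ, src_changed, tag_release

Round 1 fires rule 5, giving deploy_stage.
Round 2 fires rule 6, giving compile_c.
Round 3 fires rule 7, giving cfg_changed.
Round 4 fires rule 4, giving compile_b.
Round 5 fires rule 2, giving hdr_changed.
Round 6 fires rule 1, giving deploy_prod.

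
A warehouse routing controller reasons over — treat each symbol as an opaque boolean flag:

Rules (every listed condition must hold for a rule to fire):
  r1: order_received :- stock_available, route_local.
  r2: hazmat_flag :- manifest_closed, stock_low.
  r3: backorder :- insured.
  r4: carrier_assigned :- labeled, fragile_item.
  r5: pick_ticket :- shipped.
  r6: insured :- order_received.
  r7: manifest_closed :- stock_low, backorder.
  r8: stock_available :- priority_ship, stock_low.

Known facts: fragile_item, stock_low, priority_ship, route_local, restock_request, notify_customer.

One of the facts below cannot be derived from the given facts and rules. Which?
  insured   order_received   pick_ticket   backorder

pick_ticket

Round 1: r8 [stock_available :- priority_ship, stock_low.]. Adds stock_available.
Round 2: r1 [order_received :- stock_available, route_local.]. Adds order_received.
Round 3: r6 [insured :- order_received.]. Adds insured.
Round 4: r3 [backorder :- insured.]. Adds backorder.
Round 5: r7 [manifest_closed :- stock_low, backorder.]. Adds manifest_closed.
Round 6: r2 [hazmat_flag :- manifest_closed, stock_low.]. Adds hazmat_flag.
Derived: insured (round 3), backorder (round 4), order_received (round 2). pick_ticket never appears in any round.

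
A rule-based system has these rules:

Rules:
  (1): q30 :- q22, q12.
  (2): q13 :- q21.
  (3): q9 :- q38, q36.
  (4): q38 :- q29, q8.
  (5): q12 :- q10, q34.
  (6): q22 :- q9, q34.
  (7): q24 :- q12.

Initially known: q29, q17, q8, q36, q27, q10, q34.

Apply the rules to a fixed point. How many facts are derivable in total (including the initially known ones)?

13

Round 1 fires (4), (5), giving q38, q12.
Round 2 fires (3), (7), giving q9, q24.
Round 3 fires (6), giving q22.
Round 4 fires (1), giving q30.
Closure: {q10, q12, q17, q22, q24, q27, q29, q30, q34, q36, q38, q8, q9} — 13 facts.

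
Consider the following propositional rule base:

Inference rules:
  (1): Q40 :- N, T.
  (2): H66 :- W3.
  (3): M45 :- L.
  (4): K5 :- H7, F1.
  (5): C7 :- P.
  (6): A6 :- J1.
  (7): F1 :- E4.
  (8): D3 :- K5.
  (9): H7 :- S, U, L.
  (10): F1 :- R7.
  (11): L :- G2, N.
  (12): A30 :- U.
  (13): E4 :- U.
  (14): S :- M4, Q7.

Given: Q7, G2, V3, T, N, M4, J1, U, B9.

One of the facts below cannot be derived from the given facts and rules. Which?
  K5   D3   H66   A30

Round 1 — (1), (6), (11), (12), (13), (14), derive Q40, A6, L, A30, E4, S.
Round 2 — (3), (7), (9), derive M45, F1, H7.
Round 3 — (4), derive K5.
Round 4 — (8), derive D3.
Derived: D3 (round 4), A30 (round 1), K5 (round 3). H66 never appears in any round.

H66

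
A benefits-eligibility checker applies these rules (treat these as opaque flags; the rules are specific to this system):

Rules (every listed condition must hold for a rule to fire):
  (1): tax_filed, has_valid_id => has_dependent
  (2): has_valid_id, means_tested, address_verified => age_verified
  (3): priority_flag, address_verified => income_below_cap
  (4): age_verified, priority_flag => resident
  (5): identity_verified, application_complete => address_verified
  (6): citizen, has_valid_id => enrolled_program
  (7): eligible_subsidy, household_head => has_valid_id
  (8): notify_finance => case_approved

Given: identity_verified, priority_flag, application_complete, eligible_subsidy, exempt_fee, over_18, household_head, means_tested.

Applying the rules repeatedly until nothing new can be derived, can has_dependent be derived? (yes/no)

no

Round 1 — (5), (7), derive address_verified, has_valid_id.
Round 2 — (2), (3), derive age_verified, income_below_cap.
Round 3 — (4), derive resident.
Fixed point reached. has_dependent is concluded only by (1); (1) needs tax_filed (never derived).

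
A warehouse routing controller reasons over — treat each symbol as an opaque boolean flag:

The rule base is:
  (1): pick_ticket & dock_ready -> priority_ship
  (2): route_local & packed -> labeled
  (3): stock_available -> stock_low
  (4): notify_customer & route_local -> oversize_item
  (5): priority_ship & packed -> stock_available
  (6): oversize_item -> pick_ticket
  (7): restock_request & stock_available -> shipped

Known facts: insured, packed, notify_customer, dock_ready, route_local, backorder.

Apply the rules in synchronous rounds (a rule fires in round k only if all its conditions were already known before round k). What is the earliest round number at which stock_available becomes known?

4

[1] (2) [route_local & packed -> labeled]; (4) [notify_customer & route_local -> oversize_item]. ⇒ new: labeled, oversize_item.
[2] (6) [oversize_item -> pick_ticket]. ⇒ new: pick_ticket.
[3] (1) [pick_ticket & dock_ready -> priority_ship]. ⇒ new: priority_ship.
[4] (5) [priority_ship & packed -> stock_available]. ⇒ new: stock_available.
stock_available first appears in round 4.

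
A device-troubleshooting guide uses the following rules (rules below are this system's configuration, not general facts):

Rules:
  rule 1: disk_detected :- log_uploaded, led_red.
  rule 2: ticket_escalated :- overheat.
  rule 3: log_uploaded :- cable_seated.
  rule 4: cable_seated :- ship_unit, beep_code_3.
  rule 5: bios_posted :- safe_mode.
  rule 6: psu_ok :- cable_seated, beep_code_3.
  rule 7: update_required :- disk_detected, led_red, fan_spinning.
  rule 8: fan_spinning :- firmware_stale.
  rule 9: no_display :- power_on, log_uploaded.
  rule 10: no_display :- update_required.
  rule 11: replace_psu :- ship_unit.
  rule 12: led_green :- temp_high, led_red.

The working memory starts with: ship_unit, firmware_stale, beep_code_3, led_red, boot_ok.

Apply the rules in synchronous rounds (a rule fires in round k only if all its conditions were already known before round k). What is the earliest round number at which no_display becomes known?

Round 1 — rule 4, rule 8, rule 11, derive cable_seated, fan_spinning, replace_psu.
Round 2 — rule 3, rule 6, derive log_uploaded, psu_ok.
Round 3 — rule 1, derive disk_detected.
Round 4 — rule 7, derive update_required.
Round 5 — rule 10, derive no_display.
no_display first appears in round 5.

5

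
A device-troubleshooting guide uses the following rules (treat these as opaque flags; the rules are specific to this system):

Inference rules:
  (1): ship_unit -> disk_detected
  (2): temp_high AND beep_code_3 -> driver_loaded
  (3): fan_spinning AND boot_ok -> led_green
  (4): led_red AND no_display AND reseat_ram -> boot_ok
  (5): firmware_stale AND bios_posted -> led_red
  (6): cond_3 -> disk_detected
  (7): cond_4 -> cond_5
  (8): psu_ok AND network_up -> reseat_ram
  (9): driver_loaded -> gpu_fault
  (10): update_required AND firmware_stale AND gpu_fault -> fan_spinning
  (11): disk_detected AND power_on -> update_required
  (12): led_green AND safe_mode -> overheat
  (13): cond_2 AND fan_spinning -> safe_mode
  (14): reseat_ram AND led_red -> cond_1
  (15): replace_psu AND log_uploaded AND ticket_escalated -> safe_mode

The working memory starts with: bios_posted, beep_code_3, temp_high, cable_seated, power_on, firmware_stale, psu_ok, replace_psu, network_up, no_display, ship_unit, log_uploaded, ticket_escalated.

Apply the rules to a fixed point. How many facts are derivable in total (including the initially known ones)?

Round 1 — (1), (2), (5), (8), (15), derive disk_detected, driver_loaded, led_red, reseat_ram, safe_mode.
Round 2 — (4), (9), (11), (14), derive boot_ok, gpu_fault, update_required, cond_1.
Round 3 — (10), derive fan_spinning.
Round 4 — (3), derive led_green.
Round 5 — (12), derive overheat.
Closure: {beep_code_3, bios_posted, boot_ok, cable_seated, cond_1, disk_detected, driver_loaded, fan_spinning, firmware_stale, gpu_fault, led_green, led_red, log_uploaded, network_up, no_display, overheat, power_on, psu_ok, replace_psu, reseat_ram, safe_mode, ship_unit, temp_high, ticket_escalated, update_required} — 25 facts.

25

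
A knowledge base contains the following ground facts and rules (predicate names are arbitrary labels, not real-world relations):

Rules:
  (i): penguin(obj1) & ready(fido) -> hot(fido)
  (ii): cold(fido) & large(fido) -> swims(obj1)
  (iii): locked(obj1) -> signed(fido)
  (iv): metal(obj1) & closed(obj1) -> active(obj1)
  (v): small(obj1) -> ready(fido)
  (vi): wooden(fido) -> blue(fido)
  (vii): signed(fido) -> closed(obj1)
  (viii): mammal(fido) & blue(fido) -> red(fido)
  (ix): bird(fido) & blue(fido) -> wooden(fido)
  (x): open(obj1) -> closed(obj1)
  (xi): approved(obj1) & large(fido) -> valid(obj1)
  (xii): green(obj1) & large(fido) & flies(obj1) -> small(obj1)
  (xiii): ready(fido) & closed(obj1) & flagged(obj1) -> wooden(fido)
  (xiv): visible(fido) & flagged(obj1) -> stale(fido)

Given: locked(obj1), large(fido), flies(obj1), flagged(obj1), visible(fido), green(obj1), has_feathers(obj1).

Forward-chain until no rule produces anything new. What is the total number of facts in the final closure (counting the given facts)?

Round 1 — (iii), (xii), (xiv), derive signed(fido), small(obj1), stale(fido).
Round 2 — (v), (vii), derive ready(fido), closed(obj1).
Round 3 — (xiii), derive wooden(fido).
Round 4 — (vi), derive blue(fido).
Closure: {blue(fido), closed(obj1), flagged(obj1), flies(obj1), green(obj1), has_feathers(obj1), large(fido), locked(obj1), ready(fido), signed(fido), small(obj1), stale(fido), visible(fido), wooden(fido)} — 14 facts.

14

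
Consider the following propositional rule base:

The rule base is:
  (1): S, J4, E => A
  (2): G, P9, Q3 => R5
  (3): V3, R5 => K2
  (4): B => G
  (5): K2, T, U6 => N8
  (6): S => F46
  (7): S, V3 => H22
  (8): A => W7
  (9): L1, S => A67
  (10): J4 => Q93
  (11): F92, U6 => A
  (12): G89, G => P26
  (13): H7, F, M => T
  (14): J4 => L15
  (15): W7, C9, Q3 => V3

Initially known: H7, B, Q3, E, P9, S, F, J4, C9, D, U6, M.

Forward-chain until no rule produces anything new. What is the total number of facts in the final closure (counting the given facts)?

24

Round 1 — (1), (4), (6), (10), (13), (14), derive A, G, F46, Q93, T, L15.
Round 2 — (2), (8), derive R5, W7.
Round 3 — (15), derive V3.
Round 4 — (3), (7), derive K2, H22.
Round 5 — (5), derive N8.
Closure: {A, B, C9, D, E, F, F46, G, H22, H7, J4, K2, L15, M, N8, P9, Q3, Q93, R5, S, T, U6, V3, W7} — 24 facts.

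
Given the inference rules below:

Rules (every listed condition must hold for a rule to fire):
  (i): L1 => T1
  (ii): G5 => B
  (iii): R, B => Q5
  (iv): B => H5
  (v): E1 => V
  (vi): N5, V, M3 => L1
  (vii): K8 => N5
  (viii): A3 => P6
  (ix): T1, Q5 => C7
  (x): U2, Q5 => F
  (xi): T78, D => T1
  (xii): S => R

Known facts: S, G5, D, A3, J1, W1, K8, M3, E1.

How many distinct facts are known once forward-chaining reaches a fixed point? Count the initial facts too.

19

[1] (ii) [G5 => B]; (v) [E1 => V]; (vii) [K8 => N5]; (viii) [A3 => P6]; (xii) [S => R]. ⇒ new: B, V, N5, P6, R.
[2] (iii) [R, B => Q5]; (iv) [B => H5]; (vi) [N5, V, M3 => L1]. ⇒ new: Q5, H5, L1.
[3] (i) [L1 => T1]. ⇒ new: T1.
[4] (ix) [T1, Q5 => C7]. ⇒ new: C7.
Closure: {A3, B, C7, D, E1, G5, H5, J1, K8, L1, M3, N5, P6, Q5, R, S, T1, V, W1} — 19 facts.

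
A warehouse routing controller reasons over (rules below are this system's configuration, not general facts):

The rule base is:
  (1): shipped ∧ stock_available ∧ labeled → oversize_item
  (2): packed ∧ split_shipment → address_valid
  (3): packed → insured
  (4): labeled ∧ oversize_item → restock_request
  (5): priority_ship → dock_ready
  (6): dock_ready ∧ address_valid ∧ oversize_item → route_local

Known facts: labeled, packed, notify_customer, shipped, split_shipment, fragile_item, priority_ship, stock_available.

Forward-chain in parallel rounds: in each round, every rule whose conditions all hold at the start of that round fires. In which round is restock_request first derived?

[1] (1) [shipped ∧ stock_available ∧ labeled → oversize_item]; (2) [packed ∧ split_shipment → address_valid]; (3) [packed → insured]; (5) [priority_ship → dock_ready]. ⇒ new: oversize_item, address_valid, insured, dock_ready.
[2] (4) [labeled ∧ oversize_item → restock_request]; (6) [dock_ready ∧ address_valid ∧ oversize_item → route_local]. ⇒ new: restock_request, route_local.
restock_request first appears in round 2.

2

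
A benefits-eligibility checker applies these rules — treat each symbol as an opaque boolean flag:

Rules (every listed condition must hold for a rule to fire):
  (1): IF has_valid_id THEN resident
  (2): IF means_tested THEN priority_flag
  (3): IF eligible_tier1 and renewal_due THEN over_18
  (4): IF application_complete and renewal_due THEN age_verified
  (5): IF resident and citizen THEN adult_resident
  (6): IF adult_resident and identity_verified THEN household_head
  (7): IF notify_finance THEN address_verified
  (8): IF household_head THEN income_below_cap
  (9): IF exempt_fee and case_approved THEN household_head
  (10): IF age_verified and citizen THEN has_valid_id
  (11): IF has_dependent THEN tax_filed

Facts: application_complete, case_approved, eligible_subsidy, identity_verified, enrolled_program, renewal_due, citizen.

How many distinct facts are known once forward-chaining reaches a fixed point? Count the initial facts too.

[1] (4) [IF application_complete and renewal_due THEN age_verified]. ⇒ new: age_verified.
[2] (10) [IF age_verified and citizen THEN has_valid_id]. ⇒ new: has_valid_id.
[3] (1) [IF has_valid_id THEN resident]. ⇒ new: resident.
[4] (5) [IF resident and citizen THEN adult_resident]. ⇒ new: adult_resident.
[5] (6) [IF adult_resident and identity_verified THEN household_head]. ⇒ new: household_head.
[6] (8) [IF household_head THEN income_below_cap]. ⇒ new: income_below_cap.
Closure: {adult_resident, age_verified, application_complete, case_approved, citizen, eligible_subsidy, enrolled_program, has_valid_id, household_head, identity_verified, income_below_cap, renewal_due, resident} — 13 facts.

13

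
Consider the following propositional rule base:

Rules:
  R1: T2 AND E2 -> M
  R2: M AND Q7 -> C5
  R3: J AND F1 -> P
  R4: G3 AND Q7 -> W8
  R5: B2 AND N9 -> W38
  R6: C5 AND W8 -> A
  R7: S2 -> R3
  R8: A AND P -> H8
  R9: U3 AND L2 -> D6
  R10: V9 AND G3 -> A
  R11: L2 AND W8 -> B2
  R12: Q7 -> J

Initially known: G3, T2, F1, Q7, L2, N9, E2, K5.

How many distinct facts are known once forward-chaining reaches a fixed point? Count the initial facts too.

17

Round 1: R1 [T2 AND E2 -> M]; R4 [G3 AND Q7 -> W8]; R12 [Q7 -> J]. New: M, W8, J.
Round 2: R2 [M AND Q7 -> C5]; R3 [J AND F1 -> P]; R11 [L2 AND W8 -> B2]. New: C5, P, B2.
Round 3: R5 [B2 AND N9 -> W38]; R6 [C5 AND W8 -> A]. New: W38, A.
Round 4: R8 [A AND P -> H8]. New: H8.
Closure: {A, B2, C5, E2, F1, G3, H8, J, K5, L2, M, N9, P, Q7, T2, W38, W8} — 17 facts.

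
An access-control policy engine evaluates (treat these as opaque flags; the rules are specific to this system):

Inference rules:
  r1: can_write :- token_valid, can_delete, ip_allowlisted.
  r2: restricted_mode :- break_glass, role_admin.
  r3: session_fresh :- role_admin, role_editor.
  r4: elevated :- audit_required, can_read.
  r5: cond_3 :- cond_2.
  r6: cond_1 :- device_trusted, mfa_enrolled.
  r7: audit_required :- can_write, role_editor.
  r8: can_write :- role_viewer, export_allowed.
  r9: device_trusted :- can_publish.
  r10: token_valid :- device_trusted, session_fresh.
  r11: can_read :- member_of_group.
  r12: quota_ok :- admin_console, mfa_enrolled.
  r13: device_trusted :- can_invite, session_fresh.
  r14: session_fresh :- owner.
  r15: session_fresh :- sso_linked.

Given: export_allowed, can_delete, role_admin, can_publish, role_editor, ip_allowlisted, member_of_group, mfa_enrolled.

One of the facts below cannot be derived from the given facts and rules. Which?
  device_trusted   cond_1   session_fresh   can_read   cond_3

Round 1 fires r3, r9, r11, giving session_fresh, device_trusted, can_read.
Round 2 fires r6, r10, giving cond_1, token_valid.
Round 3 fires r1, giving can_write.
Round 4 fires r7, giving audit_required.
Round 5 fires r4, giving elevated.
Derived: cond_1 (round 2), device_trusted (round 1), can_read (round 1), session_fresh (round 1). cond_3 never appears in any round.

cond_3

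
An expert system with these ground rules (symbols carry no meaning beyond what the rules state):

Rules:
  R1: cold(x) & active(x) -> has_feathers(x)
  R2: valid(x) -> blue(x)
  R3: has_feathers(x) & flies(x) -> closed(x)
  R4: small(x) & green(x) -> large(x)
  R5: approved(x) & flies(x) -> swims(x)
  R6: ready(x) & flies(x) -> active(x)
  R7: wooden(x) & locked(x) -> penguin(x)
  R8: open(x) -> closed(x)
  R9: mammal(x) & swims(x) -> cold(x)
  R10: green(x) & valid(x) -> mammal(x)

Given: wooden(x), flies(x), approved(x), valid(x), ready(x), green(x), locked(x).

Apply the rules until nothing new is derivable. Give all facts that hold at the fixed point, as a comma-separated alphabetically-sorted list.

active(x), approved(x), blue(x), closed(x), cold(x), flies(x), green(x), has_feathers(x), locked(x), mammal(x), penguin(x), ready(x), swims(x), valid(x), wooden(x)

Round 1: R2 [valid(x) -> blue(x)]; R5 [approved(x) & flies(x) -> swims(x)]; R6 [ready(x) & flies(x) -> active(x)]; R7 [wooden(x) & locked(x) -> penguin(x)]; R10 [green(x) & valid(x) -> mammal(x)]. New: blue(x), swims(x), active(x), penguin(x), mammal(x).
Round 2: R9 [mammal(x) & swims(x) -> cold(x)]. New: cold(x).
Round 3: R1 [cold(x) & active(x) -> has_feathers(x)]. New: has_feathers(x).
Round 4: R3 [has_feathers(x) & flies(x) -> closed(x)]. New: closed(x).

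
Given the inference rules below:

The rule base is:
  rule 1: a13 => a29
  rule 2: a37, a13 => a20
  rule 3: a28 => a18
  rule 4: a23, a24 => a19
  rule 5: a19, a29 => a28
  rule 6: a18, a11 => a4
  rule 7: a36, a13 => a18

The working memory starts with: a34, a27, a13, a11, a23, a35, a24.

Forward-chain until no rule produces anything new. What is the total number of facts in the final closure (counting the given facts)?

12

Round 1: rule 1 [a13 => a29]; rule 4 [a23, a24 => a19]. Adds a29, a19.
Round 2: rule 5 [a19, a29 => a28]. Adds a28.
Round 3: rule 3 [a28 => a18]. Adds a18.
Round 4: rule 6 [a18, a11 => a4]. Adds a4.
Closure: {a11, a13, a18, a19, a23, a24, a27, a28, a29, a34, a35, a4} — 12 facts.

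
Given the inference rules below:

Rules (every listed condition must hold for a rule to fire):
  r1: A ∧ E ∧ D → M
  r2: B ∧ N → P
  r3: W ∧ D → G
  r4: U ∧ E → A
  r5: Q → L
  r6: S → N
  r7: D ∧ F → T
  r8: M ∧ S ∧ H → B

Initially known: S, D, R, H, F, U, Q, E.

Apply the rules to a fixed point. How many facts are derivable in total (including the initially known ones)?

15

Round 1: r4 [U ∧ E → A]; r5 [Q → L]; r6 [S → N]; r7 [D ∧ F → T]. Adds A, L, N, T.
Round 2: r1 [A ∧ E ∧ D → M]. Adds M.
Round 3: r8 [M ∧ S ∧ H → B]. Adds B.
Round 4: r2 [B ∧ N → P]. Adds P.
Closure: {A, B, D, E, F, H, L, M, N, P, Q, R, S, T, U} — 15 facts.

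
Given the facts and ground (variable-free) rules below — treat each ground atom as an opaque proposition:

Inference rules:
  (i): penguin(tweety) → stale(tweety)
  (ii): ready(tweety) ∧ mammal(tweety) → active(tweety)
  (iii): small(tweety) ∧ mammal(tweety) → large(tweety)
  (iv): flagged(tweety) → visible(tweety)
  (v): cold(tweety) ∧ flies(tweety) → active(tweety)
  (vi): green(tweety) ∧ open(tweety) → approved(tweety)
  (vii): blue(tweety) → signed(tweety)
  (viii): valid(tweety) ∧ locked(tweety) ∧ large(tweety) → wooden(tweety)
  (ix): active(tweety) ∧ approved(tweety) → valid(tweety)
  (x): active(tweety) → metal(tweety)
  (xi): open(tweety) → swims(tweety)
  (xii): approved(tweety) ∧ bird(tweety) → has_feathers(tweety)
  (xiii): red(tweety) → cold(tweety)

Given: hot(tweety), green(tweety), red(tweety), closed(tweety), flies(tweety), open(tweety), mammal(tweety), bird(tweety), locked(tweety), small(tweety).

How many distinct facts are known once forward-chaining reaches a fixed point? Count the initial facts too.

[1] (iii) [small(tweety) ∧ mammal(tweety) → large(tweety)]; (vi) [green(tweety) ∧ open(tweety) → approved(tweety)]; (xi) [open(tweety) → swims(tweety)]; (xiii) [red(tweety) → cold(tweety)]. ⇒ new: large(tweety), approved(tweety), swims(tweety), cold(tweety).
[2] (v) [cold(tweety) ∧ flies(tweety) → active(tweety)]; (xii) [approved(tweety) ∧ bird(tweety) → has_feathers(tweety)]. ⇒ new: active(tweety), has_feathers(tweety).
[3] (ix) [active(tweety) ∧ approved(tweety) → valid(tweety)]; (x) [active(tweety) → metal(tweety)]. ⇒ new: valid(tweety), metal(tweety).
[4] (viii) [valid(tweety) ∧ locked(tweety) ∧ large(tweety) → wooden(tweety)]. ⇒ new: wooden(tweety).
Closure: {active(tweety), approved(tweety), bird(tweety), closed(tweety), cold(tweety), flies(tweety), green(tweety), has_feathers(tweety), hot(tweety), large(tweety), locked(tweety), mammal(tweety), metal(tweety), open(tweety), red(tweety), small(tweety), swims(tweety), valid(tweety), wooden(tweety)} — 19 facts.

19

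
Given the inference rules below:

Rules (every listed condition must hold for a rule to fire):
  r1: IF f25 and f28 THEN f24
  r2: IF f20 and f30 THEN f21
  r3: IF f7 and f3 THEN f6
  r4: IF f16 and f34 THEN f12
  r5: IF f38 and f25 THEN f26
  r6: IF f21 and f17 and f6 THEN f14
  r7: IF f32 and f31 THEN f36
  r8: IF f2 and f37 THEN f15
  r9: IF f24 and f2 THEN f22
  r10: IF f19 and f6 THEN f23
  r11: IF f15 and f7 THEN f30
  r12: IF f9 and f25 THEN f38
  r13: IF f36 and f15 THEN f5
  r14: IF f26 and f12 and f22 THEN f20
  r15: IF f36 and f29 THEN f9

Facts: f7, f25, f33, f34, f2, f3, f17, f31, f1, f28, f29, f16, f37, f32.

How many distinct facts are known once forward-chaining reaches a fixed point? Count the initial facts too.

28

Round 1 fires r1, r3, r4, r7, r8, giving f24, f6, f12, f36, f15.
Round 2 fires r9, r11, r13, r15, giving f22, f30, f5, f9.
Round 3 fires r12, giving f38.
Round 4 fires r5, giving f26.
Round 5 fires r14, giving f20.
Round 6 fires r2, giving f21.
Round 7 fires r6, giving f14.
Closure: {f1, f12, f14, f15, f16, f17, f2, f20, f21, f22, f24, f25, f26, f28, f29, f3, f30, f31, f32, f33, f34, f36, f37, f38, f5, f6, f7, f9} — 28 facts.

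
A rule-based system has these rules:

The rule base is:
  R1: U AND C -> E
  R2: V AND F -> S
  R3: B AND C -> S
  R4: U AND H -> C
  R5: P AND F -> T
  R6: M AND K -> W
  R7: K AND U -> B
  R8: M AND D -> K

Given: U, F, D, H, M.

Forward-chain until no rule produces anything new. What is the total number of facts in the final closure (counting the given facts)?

Round 1: R4 [U AND H -> C]; R8 [M AND D -> K]. New: C, K.
Round 2: R1 [U AND C -> E]; R6 [M AND K -> W]; R7 [K AND U -> B]. New: E, W, B.
Round 3: R3 [B AND C -> S]. New: S.
Closure: {B, C, D, E, F, H, K, M, S, U, W} — 11 facts.

11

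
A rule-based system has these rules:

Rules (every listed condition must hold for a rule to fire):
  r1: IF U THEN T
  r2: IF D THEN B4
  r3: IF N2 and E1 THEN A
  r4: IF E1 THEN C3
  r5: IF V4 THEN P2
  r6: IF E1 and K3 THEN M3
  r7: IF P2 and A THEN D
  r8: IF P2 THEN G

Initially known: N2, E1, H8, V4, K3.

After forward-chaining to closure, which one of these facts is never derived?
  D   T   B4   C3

Round 1 — r3, r4, r5, r6, derive A, C3, P2, M3.
Round 2 — r7, r8, derive D, G.
Round 3 — r2, derive B4.
Derived: D (round 2), C3 (round 1), B4 (round 3). T never appears in any round.

T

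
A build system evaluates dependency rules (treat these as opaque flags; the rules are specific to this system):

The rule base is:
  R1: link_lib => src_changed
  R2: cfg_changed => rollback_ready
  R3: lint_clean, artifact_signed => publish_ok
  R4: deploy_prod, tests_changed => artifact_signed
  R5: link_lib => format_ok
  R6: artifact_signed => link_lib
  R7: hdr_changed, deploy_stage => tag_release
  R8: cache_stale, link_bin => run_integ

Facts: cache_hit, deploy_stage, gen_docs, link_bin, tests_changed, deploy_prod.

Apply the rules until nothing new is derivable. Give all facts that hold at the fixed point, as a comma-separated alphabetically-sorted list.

artifact_signed, cache_hit, deploy_prod, deploy_stage, format_ok, gen_docs, link_bin, link_lib, src_changed, tests_changed

Round 1: R4 [deploy_prod, tests_changed => artifact_signed]. Adds artifact_signed.
Round 2: R6 [artifact_signed => link_lib]. Adds link_lib.
Round 3: R1 [link_lib => src_changed]; R5 [link_lib => format_ok]. Adds src_changed, format_ok.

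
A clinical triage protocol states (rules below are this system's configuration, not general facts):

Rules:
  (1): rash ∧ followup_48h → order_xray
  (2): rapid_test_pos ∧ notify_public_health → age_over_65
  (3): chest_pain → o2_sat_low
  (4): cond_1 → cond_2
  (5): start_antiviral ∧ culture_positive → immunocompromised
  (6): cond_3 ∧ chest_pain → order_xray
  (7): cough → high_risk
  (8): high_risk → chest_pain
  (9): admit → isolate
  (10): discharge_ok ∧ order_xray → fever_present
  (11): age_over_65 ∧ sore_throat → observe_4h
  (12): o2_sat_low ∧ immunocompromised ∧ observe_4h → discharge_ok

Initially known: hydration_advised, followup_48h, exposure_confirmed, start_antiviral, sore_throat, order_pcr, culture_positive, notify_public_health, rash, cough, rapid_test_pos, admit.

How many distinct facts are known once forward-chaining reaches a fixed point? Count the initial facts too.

Round 1: (1) [rash ∧ followup_48h → order_xray]; (2) [rapid_test_pos ∧ notify_public_health → age_over_65]; (5) [start_antiviral ∧ culture_positive → immunocompromised]; (7) [cough → high_risk]; (9) [admit → isolate]. Adds order_xray, age_over_65, immunocompromised, high_risk, isolate.
Round 2: (8) [high_risk → chest_pain]; (11) [age_over_65 ∧ sore_throat → observe_4h]. Adds chest_pain, observe_4h.
Round 3: (3) [chest_pain → o2_sat_low]. Adds o2_sat_low.
Round 4: (12) [o2_sat_low ∧ immunocompromised ∧ observe_4h → discharge_ok]. Adds discharge_ok.
Round 5: (10) [discharge_ok ∧ order_xray → fever_present]. Adds fever_present.
Closure: {admit, age_over_65, chest_pain, cough, culture_positive, discharge_ok, exposure_confirmed, fever_present, followup_48h, high_risk, hydration_advised, immunocompromised, isolate, notify_public_health, o2_sat_low, observe_4h, order_pcr, order_xray, rapid_test_pos, rash, sore_throat, start_antiviral} — 22 facts.

22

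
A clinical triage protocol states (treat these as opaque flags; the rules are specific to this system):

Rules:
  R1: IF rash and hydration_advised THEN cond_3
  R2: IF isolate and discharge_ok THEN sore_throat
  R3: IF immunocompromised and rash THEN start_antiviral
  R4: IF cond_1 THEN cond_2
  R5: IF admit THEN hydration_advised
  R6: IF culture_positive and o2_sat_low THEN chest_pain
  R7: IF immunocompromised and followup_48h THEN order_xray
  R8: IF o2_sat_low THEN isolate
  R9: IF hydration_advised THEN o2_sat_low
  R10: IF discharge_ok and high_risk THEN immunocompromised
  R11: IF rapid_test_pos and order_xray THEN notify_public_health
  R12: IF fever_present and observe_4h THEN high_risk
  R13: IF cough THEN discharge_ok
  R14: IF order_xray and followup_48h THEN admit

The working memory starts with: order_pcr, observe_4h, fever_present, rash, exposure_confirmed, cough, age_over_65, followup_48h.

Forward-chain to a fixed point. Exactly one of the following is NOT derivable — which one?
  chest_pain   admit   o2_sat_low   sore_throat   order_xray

chest_pain

Round 1 fires R12, R13, giving high_risk, discharge_ok.
Round 2 fires R10, giving immunocompromised.
Round 3 fires R3, R7, giving start_antiviral, order_xray.
Round 4 fires R14, giving admit.
Round 5 fires R5, giving hydration_advised.
Round 6 fires R1, R9, giving cond_3, o2_sat_low.
Round 7 fires R8, giving isolate.
Round 8 fires R2, giving sore_throat.
Derived: sore_throat (round 8), order_xray (round 3), admit (round 4), o2_sat_low (round 6). chest_pain never appears in any round.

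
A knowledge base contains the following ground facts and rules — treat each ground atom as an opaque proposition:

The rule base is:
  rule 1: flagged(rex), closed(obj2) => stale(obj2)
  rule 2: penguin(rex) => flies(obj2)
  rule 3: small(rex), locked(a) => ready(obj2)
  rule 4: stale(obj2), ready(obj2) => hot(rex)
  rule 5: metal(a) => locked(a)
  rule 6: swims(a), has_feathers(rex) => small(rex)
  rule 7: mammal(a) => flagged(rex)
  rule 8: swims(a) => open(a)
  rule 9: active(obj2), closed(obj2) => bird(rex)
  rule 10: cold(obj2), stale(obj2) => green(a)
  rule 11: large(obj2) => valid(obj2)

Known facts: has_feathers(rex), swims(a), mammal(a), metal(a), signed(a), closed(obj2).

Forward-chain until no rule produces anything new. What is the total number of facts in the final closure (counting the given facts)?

[1] rule 5 [metal(a) => locked(a)]; rule 6 [swims(a), has_feathers(rex) => small(rex)]; rule 7 [mammal(a) => flagged(rex)]; rule 8 [swims(a) => open(a)]. ⇒ new: locked(a), small(rex), flagged(rex), open(a).
[2] rule 1 [flagged(rex), closed(obj2) => stale(obj2)]; rule 3 [small(rex), locked(a) => ready(obj2)]. ⇒ new: stale(obj2), ready(obj2).
[3] rule 4 [stale(obj2), ready(obj2) => hot(rex)]. ⇒ new: hot(rex).
Closure: {closed(obj2), flagged(rex), has_feathers(rex), hot(rex), locked(a), mammal(a), metal(a), open(a), ready(obj2), signed(a), small(rex), stale(obj2), swims(a)} — 13 facts.

13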